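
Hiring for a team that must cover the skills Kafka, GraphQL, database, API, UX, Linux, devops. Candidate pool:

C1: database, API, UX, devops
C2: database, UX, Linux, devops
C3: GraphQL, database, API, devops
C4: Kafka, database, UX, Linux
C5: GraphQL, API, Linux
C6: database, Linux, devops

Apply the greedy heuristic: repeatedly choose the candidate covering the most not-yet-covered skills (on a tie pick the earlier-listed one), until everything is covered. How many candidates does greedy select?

3

Pick 1: C1 covers 4 new skills (database, API, UX, devops).
Pick 2: C4 covers 2 new skills (Kafka, Linux).
Pick 3: C3 covers 1 new skills (GraphQL).
Greedy uses 3 candidates. (The true minimum is 2.)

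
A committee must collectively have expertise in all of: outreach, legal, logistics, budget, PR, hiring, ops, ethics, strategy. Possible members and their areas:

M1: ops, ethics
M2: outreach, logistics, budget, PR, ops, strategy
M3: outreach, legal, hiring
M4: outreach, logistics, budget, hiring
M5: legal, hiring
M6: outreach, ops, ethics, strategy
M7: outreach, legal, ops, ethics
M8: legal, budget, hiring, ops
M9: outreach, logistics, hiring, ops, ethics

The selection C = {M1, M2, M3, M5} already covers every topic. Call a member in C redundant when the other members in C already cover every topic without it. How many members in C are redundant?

2

Drop M1: ethics uncovered — not redundant.
Drop M2: logistics, budget, PR, strategy uncovered — not redundant.
Drop M3: the rest still cover every topic — redundant.
Drop M5: the rest still cover every topic — redundant.
2 redundant: M3, M5.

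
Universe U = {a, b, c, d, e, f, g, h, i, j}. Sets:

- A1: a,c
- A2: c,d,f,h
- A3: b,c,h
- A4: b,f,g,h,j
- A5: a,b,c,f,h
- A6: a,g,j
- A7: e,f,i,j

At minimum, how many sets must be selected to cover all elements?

A1, A2, A4, A7 together cover {a, b, c, d, e, f, g, h, i, j} — every element.
No 3 of the 7 sets cover everything (all 35 triples fall short), so 4 is minimum.

4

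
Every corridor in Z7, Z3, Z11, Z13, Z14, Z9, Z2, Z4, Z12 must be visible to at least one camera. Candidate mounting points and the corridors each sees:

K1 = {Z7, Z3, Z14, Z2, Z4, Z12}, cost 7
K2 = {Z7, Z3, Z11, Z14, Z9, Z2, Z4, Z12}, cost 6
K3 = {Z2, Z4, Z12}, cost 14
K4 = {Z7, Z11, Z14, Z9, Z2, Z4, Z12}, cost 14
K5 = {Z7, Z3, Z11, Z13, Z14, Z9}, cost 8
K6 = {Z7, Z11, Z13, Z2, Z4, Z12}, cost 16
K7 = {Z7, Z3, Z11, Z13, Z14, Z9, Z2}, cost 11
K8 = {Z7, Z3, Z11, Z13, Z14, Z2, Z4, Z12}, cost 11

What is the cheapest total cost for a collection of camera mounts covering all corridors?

K2, K5 cover every corridor at cost 6 + 8 = 14.
Any cover uses at least 2 camera mounts; among all covering selections none totals below 14.

14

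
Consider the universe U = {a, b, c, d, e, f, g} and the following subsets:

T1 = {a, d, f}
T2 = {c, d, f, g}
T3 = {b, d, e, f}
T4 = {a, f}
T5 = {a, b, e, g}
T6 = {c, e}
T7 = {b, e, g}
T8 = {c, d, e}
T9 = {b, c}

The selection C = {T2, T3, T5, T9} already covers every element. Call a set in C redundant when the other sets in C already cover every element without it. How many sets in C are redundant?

3

Drop T2: the rest still cover every element — redundant.
Drop T3: the rest still cover every element — redundant.
Drop T5: a uncovered — not redundant.
Drop T9: the rest still cover every element — redundant.
3 redundant: T2, T3, T9.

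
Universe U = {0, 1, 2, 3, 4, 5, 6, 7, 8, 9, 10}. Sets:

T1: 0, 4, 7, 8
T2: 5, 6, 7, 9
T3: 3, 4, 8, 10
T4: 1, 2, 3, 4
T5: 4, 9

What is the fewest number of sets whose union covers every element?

4

T1, T2, T3, T4 together cover {0, 1, 2, 3, 4, 5, 6, 7, 8, 9, 10} — every element.
No 3 of the 5 sets cover everything (all 10 triples fall short), so 4 is minimum.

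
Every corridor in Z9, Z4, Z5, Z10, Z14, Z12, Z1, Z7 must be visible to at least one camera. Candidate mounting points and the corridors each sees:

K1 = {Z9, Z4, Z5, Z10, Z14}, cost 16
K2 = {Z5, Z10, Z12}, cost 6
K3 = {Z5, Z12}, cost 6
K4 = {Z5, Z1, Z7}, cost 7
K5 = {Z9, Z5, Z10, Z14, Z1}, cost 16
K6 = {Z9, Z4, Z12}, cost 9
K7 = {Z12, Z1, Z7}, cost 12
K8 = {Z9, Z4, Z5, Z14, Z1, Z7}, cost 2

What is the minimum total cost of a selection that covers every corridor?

8

K2, K8 cover every corridor at cost 6 + 2 = 8.
Any cover uses at least 2 camera mounts; among all covering selections none totals below 8.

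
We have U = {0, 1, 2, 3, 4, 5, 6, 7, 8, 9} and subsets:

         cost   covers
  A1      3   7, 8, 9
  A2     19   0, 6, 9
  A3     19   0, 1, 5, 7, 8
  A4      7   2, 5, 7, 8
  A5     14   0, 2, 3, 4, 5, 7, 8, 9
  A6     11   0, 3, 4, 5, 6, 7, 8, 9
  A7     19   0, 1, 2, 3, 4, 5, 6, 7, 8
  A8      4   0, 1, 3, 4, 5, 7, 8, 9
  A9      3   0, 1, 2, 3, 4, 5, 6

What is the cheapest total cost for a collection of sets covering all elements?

A1, A9 cover every element at cost 3 + 3 = 6.
Any cover uses at least 2 sets; among all covering selections none totals below 6.

6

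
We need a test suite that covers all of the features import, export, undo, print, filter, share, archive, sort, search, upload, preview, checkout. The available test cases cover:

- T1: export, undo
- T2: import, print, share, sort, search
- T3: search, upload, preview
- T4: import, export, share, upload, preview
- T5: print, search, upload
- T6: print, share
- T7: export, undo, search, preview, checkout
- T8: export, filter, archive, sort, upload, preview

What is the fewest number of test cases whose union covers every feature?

3

T2, T7, T8 together cover {import, export, undo, print, filter, share, archive, sort, search, upload, preview, checkout} — every feature.
No 2 of the 8 test cases cover everything (all 28 pairs fall short), so 3 is minimum.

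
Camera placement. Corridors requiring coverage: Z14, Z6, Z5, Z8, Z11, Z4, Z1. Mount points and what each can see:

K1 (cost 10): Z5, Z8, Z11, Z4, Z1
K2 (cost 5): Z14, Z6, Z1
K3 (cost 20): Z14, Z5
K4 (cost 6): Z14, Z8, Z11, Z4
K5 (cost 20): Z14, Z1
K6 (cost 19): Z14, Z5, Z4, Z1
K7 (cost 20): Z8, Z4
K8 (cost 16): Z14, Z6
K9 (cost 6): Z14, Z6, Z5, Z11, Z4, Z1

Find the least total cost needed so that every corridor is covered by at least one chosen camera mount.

12

K4, K9 cover every corridor at cost 6 + 6 = 12.
Any cover uses at least 2 camera mounts; among all covering selections none totals below 12.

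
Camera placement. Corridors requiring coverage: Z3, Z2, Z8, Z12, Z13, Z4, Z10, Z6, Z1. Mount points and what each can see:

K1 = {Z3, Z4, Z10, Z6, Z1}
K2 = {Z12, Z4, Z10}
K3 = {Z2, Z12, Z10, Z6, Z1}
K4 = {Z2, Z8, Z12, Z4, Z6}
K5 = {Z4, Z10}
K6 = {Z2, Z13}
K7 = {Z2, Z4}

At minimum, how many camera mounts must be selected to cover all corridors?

K1, K4, K6 together cover {Z3, Z2, Z8, Z12, Z13, Z4, Z10, Z6, Z1} — every corridor.
No 2 of the 7 camera mounts cover everything (all 21 pairs fall short), so 3 is minimum.

3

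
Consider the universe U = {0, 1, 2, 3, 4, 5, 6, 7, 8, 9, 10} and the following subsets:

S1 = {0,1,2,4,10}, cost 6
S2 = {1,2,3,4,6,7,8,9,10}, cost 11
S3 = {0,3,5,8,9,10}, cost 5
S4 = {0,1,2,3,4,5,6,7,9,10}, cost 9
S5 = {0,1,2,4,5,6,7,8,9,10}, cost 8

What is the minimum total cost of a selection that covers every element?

13

S3, S5 cover every element at cost 5 + 8 = 13.
Any cover uses at least 2 sets; among all covering selections none totals below 13.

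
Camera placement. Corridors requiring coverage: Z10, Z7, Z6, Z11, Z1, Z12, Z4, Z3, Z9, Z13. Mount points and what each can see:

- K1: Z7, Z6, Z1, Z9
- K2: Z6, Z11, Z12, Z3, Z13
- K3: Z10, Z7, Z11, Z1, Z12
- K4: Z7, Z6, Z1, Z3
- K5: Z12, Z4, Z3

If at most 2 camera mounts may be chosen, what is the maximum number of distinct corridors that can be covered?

8

Choosing K1, K2 covers {Z7, Z6, Z11, Z1, Z12, Z3, Z9, Z13} — 8 corridors.
No choice of 2 camera mounts does better; here Z10, Z4 are left uncovered.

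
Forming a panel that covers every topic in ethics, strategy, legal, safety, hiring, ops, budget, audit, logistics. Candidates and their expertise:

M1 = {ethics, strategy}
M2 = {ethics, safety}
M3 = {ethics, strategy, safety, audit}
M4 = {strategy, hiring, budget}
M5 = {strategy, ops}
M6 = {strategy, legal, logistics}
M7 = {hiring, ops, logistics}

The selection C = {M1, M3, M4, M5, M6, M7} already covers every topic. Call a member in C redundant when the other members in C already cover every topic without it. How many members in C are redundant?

3

Drop M1: the rest still cover every topic — redundant.
Drop M3: safety, audit uncovered — not redundant.
Drop M4: budget uncovered — not redundant.
Drop M5: the rest still cover every topic — redundant.
Drop M6: legal uncovered — not redundant.
Drop M7: the rest still cover every topic — redundant.
3 redundant: M1, M5, M7.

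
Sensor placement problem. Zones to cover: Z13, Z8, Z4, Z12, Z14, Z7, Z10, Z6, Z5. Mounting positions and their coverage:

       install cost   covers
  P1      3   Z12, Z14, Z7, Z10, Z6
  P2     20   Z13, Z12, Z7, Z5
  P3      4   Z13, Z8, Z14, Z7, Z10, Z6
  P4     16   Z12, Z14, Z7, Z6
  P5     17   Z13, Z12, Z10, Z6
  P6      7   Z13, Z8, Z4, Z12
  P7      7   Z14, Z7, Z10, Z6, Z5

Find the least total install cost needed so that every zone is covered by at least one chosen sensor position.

14

P6, P7 cover every zone at install cost 7 + 7 = 14.
Any cover uses at least 2 sensor positions; among all covering selections none totals below 14.
Greedy by coverage-per-install cost would pick P1, P3, P6, P7 for 21 — worse than the optimum 14.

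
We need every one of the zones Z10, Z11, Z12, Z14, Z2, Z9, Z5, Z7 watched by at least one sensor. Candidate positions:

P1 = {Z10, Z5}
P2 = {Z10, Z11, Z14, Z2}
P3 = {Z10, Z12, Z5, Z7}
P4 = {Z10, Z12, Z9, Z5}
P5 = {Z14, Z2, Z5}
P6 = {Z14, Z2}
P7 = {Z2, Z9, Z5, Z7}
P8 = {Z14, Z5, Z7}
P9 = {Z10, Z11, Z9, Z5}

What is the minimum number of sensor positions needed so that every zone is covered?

3

P2, P3, P4 together cover {Z10, Z11, Z12, Z14, Z2, Z9, Z5, Z7} — every zone.
No 2 of the 9 sensor positions cover everything (all 36 pairs fall short), so 3 is minimum.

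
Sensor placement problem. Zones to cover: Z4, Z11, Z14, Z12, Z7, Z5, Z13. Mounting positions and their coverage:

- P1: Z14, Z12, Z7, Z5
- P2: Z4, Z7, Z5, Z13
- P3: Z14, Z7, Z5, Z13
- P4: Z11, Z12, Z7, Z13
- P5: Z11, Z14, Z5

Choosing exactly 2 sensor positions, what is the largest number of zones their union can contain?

6

Choosing P1, P2 covers {Z4, Z14, Z12, Z7, Z5, Z13} — 6 zones.
No choice of 2 sensor positions does better; here Z11 is left uncovered.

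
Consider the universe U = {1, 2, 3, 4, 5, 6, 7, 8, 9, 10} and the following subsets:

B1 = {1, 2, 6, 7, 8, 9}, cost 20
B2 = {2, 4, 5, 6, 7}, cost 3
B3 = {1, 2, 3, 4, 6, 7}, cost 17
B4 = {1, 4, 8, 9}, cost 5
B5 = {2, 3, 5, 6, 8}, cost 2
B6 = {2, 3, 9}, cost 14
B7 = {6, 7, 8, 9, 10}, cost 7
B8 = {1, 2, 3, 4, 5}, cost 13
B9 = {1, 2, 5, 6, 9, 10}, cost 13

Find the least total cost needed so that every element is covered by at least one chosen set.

B4, B5, B7 cover every element at cost 5 + 2 + 7 = 14.
Any cover uses at least 2 sets; among all covering selections none totals below 14.
Greedy by coverage-per-cost would pick B5, B2, B4, B7 for 17 — worse than the optimum 14.

14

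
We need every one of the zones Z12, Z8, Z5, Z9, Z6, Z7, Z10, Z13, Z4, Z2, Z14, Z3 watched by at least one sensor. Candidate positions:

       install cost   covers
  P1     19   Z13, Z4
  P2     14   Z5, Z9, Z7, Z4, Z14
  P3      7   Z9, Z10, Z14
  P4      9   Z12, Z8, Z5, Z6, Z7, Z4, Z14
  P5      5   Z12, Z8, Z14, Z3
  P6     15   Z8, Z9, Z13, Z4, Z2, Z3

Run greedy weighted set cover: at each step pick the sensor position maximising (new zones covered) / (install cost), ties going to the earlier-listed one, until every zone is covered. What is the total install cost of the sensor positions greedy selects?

36

Pick 1: P5 adds 4 new (Z12, Z8, Z14, Z3) at install cost 5 (ratio 4/5).
Pick 2: P4 adds 4 new (Z5, Z6, Z7, Z4) at install cost 9 (ratio 4/9).
Pick 3: P3 adds 2 new (Z9, Z10) at install cost 7 (ratio 2/7).
Pick 4: P6 adds 2 new (Z13, Z2) at install cost 15 (ratio 2/15).
Greedy total install cost: 5 + 9 + 7 + 15 = 36. (The true optimum is 31, so greedy overshoots here.)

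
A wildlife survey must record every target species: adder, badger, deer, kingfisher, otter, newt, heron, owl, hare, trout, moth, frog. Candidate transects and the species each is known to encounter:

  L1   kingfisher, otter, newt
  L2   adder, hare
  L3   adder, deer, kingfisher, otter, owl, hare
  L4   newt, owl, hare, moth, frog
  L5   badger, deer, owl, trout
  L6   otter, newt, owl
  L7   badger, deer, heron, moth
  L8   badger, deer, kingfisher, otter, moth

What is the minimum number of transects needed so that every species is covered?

L3, L4, L5, L7 together cover {adder, badger, deer, kingfisher, otter, newt, heron, owl, hare, trout, moth, frog} — every species.
No 3 of the 8 transects cover everything (all 56 triples fall short), so 4 is minimum.

4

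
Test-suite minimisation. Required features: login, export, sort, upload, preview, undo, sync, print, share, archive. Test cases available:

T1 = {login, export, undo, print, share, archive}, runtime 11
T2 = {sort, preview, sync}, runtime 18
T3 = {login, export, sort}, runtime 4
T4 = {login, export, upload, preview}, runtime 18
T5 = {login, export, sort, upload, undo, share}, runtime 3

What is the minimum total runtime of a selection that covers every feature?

T1, T2, T5 cover every feature at runtime 11 + 18 + 3 = 32.
Any cover uses at least 3 test cases; among all covering selections none totals below 32.

32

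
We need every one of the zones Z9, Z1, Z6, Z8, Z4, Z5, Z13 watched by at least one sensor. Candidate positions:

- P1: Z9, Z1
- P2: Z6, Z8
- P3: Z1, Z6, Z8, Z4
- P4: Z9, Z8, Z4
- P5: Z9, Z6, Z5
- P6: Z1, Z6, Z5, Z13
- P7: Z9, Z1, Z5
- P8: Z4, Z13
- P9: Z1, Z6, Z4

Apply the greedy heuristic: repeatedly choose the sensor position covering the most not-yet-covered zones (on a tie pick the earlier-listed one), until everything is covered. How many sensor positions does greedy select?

3

Pick 1: P3 covers 4 new zones (Z1, Z6, Z8, Z4).
Pick 2: P5 covers 2 new zones (Z9, Z5).
Pick 3: P6 covers 1 new zones (Z13).
Greedy uses 3 sensor positions. (The true minimum is 2.)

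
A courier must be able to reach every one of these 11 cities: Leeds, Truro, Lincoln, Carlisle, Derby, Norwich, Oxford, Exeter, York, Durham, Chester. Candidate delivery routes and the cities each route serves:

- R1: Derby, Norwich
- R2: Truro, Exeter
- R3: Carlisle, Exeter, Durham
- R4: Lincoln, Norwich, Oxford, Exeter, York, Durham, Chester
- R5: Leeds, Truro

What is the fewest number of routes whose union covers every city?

4

R1, R3, R4, R5 together cover {Leeds, Truro, Lincoln, Carlisle, Derby, Norwich, Oxford, Exeter, York, Durham, Chester} — every city.
No 3 of the 5 routes cover everything (all 10 triples fall short), so 4 is minimum.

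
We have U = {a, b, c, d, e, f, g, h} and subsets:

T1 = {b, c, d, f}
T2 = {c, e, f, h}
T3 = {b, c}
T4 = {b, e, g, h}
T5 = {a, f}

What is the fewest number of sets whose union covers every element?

T1, T4, T5 together cover {a, b, c, d, e, f, g, h} — every element.
No 2 of the 5 sets cover everything (all 10 pairs fall short), so 3 is minimum.

3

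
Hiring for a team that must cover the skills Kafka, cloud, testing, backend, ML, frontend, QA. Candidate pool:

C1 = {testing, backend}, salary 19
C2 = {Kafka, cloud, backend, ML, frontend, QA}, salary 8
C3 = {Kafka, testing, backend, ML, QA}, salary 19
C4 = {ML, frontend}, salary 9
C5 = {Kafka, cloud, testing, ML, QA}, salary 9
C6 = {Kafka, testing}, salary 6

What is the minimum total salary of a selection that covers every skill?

14

C2, C6 cover every skill at salary 8 + 6 = 14.
Any cover uses at least 2 candidates; among all covering selections none totals below 14.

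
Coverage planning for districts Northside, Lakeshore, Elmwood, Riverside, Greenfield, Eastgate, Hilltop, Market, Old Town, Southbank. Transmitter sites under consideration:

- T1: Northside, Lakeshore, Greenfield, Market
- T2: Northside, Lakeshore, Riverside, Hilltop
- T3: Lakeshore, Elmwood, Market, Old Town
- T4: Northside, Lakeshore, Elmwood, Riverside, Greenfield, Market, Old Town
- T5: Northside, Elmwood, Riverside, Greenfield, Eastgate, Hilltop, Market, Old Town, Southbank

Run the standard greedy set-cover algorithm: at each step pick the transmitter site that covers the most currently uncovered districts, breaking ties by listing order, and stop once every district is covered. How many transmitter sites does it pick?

2

Pick 1: T5 covers 9 new districts (Northside, Elmwood, Riverside, Greenfield, Eastgate, Hilltop, Market, Old Town, Southbank).
Pick 2: T1 covers 1 new districts (Lakeshore).
Greedy uses 2 transmitter sites.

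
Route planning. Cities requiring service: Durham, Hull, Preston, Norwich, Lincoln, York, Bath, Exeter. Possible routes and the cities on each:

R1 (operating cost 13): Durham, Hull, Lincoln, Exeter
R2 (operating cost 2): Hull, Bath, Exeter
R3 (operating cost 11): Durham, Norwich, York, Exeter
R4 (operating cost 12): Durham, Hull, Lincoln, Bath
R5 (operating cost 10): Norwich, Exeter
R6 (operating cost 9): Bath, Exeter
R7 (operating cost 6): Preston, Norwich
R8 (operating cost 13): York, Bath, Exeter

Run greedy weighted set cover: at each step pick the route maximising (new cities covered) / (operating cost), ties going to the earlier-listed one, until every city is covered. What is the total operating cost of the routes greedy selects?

31

Pick 1: R2 adds 3 new (Hull, Bath, Exeter) at operating cost 2 (ratio 3/2).
Pick 2: R7 adds 2 new (Preston, Norwich) at operating cost 6 (ratio 2/6).
Pick 3: R3 adds 2 new (Durham, York) at operating cost 11 (ratio 2/11).
Pick 4: R4 adds 1 new (Lincoln) at operating cost 12 (ratio 1/12).
Greedy total operating cost: 2 + 6 + 11 + 12 = 31. (The true optimum is 29, so greedy overshoots here.)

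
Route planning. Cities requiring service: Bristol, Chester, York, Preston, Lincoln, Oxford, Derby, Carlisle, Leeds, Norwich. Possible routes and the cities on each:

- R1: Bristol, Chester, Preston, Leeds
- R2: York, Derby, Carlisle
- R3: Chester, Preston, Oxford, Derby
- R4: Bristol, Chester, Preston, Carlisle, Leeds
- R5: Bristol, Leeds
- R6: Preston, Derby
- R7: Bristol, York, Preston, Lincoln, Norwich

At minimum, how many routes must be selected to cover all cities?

3

R3, R4, R7 together cover {Bristol, Chester, York, Preston, Lincoln, Oxford, Derby, Carlisle, Leeds, Norwich} — every city.
No 2 of the 7 routes cover everything (all 21 pairs fall short), so 3 is minimum.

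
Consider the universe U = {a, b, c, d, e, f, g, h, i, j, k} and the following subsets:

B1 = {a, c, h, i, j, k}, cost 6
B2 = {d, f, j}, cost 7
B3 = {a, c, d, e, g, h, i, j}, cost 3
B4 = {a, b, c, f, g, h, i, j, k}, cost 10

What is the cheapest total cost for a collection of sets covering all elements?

B3, B4 cover every element at cost 3 + 10 = 13.
Any cover uses at least 2 sets; among all covering selections none totals below 13.

13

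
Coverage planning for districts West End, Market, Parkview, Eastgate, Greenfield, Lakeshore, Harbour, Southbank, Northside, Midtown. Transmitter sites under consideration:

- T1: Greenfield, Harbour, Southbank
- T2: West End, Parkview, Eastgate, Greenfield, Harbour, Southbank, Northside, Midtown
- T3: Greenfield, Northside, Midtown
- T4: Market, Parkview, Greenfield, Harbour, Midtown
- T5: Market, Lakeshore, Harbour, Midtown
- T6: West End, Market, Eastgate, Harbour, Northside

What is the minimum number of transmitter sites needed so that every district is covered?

2

T2, T5 together cover {West End, Market, Parkview, Eastgate, Greenfield, Lakeshore, Harbour, Southbank, Northside, Midtown} — every district.
No single transmitter site contains all 10 districts, so 2 is optimal.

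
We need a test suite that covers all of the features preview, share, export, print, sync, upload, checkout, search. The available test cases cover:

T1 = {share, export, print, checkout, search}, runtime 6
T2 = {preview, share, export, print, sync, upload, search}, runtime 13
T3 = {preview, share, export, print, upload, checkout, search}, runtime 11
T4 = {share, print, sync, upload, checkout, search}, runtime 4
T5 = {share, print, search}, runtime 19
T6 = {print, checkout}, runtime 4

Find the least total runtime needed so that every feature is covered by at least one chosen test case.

T3, T4 cover every feature at runtime 11 + 4 = 15.
Any cover uses at least 2 test cases; among all covering selections none totals below 15.

15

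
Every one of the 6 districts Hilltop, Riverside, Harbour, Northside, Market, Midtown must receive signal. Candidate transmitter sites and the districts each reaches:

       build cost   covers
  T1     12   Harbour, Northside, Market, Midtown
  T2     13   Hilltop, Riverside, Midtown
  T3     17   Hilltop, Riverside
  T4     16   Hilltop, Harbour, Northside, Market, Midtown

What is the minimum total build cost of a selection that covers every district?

25

T1, T2 cover every district at build cost 12 + 13 = 25.
Any cover uses at least 2 transmitter sites; among all covering selections none totals below 25.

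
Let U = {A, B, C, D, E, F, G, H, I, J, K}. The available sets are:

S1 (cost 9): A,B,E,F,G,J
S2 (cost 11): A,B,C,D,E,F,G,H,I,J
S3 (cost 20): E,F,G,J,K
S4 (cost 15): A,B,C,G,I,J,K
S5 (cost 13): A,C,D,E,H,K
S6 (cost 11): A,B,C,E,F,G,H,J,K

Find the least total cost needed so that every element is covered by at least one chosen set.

22

S2, S6 cover every element at cost 11 + 11 = 22.
Any cover uses at least 2 sets; among all covering selections none totals below 22.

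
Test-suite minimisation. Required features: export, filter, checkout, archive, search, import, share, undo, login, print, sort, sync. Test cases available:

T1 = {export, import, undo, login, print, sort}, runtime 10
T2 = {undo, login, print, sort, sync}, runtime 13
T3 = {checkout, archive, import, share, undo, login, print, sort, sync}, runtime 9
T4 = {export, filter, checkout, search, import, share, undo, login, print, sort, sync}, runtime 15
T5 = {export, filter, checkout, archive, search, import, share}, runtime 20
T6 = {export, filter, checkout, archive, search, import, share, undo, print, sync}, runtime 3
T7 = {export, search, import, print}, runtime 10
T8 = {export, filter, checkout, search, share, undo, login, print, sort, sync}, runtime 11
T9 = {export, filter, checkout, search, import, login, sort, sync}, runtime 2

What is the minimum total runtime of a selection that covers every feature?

5

T6, T9 cover every feature at runtime 3 + 2 = 5.
Any cover uses at least 2 test cases; among all covering selections none totals below 5.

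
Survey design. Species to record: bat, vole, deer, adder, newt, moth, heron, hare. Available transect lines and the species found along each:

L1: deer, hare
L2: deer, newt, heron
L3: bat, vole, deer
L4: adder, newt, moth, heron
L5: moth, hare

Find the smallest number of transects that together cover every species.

L1, L3, L4 together cover {bat, vole, deer, adder, newt, moth, heron, hare} — every species.
No 2 of the 5 transects cover everything (all 10 pairs fall short), so 3 is minimum.

3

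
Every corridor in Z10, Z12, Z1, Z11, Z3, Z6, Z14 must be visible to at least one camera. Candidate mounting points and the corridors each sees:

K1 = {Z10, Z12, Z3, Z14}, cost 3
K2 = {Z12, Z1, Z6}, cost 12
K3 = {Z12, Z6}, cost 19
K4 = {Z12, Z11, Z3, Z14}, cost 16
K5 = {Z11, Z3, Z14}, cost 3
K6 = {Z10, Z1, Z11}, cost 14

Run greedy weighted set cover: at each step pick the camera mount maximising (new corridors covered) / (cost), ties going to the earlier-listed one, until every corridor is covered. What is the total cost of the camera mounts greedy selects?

Pick 1: K1 adds 4 new (Z10, Z12, Z3, Z14) at cost 3 (ratio 4/3).
Pick 2: K5 adds 1 new (Z11) at cost 3 (ratio 1/3).
Pick 3: K2 adds 2 new (Z1, Z6) at cost 12 (ratio 2/12).
Greedy total cost: 3 + 3 + 12 = 18.

18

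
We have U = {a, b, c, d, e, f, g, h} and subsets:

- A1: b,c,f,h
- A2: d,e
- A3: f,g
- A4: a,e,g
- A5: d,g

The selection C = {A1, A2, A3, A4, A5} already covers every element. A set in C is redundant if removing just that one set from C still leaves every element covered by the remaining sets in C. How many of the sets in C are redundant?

Drop A1: b, c, h uncovered — not redundant.
Drop A2: the rest still cover every element — redundant.
Drop A3: the rest still cover every element — redundant.
Drop A4: a uncovered — not redundant.
Drop A5: the rest still cover every element — redundant.
3 redundant: A2, A3, A5.

3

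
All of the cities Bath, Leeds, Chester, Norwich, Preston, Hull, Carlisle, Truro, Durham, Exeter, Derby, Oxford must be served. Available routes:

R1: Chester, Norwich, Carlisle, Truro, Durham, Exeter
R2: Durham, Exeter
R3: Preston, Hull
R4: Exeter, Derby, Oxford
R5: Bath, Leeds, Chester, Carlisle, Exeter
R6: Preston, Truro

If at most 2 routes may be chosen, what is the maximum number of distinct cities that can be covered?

8

Choosing R1, R3 covers {Chester, Norwich, Preston, Hull, Carlisle, Truro, Durham, Exeter} — 8 cities.
No choice of 2 routes does better; here Bath, Leeds, Derby, Oxford are left uncovered.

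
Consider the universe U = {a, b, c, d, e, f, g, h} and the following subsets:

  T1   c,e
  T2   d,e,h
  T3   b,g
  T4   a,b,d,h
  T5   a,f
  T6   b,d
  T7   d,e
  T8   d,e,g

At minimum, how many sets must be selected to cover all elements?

T1, T2, T3, T5 together cover {a, b, c, d, e, f, g, h} — every element.
No 3 of the 8 sets cover everything (all 56 triples fall short), so 4 is minimum.

4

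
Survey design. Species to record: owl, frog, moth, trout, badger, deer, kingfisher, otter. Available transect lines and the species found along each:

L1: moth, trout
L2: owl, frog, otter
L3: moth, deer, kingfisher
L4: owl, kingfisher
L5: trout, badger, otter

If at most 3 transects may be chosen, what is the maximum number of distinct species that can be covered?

8

Choosing L2, L3, L5 covers {owl, frog, moth, trout, badger, deer, kingfisher, otter} — 8 species.
That is all 8 species.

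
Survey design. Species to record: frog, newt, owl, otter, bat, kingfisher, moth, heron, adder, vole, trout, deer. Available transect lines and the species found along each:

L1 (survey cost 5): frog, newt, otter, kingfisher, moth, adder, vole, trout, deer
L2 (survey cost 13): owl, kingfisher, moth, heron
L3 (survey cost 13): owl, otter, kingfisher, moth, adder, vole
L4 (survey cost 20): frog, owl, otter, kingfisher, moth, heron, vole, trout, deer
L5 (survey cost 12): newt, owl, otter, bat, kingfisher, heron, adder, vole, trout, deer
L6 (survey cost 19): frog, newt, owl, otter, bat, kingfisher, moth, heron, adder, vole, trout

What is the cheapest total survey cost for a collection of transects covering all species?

17

L1, L5 cover every species at survey cost 5 + 12 = 17.
Any cover uses at least 2 transects; among all covering selections none totals below 17.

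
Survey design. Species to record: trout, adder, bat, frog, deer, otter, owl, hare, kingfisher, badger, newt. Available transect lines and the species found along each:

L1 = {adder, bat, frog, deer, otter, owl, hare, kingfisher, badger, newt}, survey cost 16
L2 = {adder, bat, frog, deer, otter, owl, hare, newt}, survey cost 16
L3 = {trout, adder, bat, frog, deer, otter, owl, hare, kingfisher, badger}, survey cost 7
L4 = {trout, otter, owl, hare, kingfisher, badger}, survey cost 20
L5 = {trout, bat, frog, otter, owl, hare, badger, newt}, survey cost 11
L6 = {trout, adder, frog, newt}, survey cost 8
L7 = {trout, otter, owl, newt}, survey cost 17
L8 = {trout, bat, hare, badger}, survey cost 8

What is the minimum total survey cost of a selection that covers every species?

L3, L6 cover every species at survey cost 7 + 8 = 15.
Any cover uses at least 2 transects; among all covering selections none totals below 15.

15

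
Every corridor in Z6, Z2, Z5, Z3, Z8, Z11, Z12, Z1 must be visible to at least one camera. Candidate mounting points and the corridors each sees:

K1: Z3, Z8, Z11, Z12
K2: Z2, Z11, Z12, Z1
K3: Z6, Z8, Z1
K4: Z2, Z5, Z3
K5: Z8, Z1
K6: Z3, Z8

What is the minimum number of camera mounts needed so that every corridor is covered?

3

K1, K3, K4 together cover {Z6, Z2, Z5, Z3, Z8, Z11, Z12, Z1} — every corridor.
No 2 of the 6 camera mounts cover everything (all 15 pairs fall short), so 3 is minimum.
Greedy (largest uncovered first) would take K1, K2, K3, K4 — 4 camera mounts — but 3 suffice.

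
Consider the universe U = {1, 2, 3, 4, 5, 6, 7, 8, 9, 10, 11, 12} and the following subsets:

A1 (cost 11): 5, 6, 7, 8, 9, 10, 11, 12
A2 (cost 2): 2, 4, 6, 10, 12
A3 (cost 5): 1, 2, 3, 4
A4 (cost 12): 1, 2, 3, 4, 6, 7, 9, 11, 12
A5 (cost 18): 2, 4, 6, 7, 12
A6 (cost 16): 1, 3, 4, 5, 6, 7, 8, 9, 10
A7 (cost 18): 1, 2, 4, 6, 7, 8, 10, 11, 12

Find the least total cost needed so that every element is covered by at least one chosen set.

A1, A3 cover every element at cost 11 + 5 = 16.
Any cover uses at least 2 sets; among all covering selections none totals below 16.

16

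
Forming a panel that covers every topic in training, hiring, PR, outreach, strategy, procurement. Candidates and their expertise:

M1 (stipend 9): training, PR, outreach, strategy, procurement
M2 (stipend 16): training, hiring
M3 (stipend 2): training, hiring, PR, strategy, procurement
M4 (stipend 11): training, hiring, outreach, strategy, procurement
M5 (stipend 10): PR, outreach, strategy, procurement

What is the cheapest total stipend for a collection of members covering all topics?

11

M1, M3 cover every topic at stipend 9 + 2 = 11.
Any cover uses at least 2 members; among all covering selections none totals below 11.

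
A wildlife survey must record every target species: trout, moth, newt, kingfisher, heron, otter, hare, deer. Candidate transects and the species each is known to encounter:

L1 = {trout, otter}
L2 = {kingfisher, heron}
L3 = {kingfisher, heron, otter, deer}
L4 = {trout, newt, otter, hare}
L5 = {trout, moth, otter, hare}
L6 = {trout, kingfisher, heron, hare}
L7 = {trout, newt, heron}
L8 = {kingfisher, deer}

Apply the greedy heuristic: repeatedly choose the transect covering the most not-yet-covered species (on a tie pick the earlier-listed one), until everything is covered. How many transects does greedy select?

3

Pick 1: L3 covers 4 new species (kingfisher, heron, otter, deer).
Pick 2: L4 covers 3 new species (trout, newt, hare).
Pick 3: L5 covers 1 new species (moth).
Greedy uses 3 transects.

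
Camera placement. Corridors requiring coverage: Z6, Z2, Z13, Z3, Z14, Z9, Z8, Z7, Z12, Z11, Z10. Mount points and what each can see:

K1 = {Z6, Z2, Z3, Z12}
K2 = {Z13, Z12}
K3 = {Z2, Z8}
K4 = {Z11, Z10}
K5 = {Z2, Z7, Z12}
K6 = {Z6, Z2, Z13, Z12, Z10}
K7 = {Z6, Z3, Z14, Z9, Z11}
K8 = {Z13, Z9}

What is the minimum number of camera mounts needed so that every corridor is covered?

K3, K5, K6, K7 together cover {Z6, Z2, Z13, Z3, Z14, Z9, Z8, Z7, Z12, Z11, Z10} — every corridor.
No 3 of the 8 camera mounts cover everything (all 56 triples fall short), so 4 is minimum.

4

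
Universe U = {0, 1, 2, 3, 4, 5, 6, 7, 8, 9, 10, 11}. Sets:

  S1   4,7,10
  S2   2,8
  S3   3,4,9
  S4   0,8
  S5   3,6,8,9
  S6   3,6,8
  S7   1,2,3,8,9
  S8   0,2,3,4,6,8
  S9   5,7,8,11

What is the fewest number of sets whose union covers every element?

S1, S7, S8, S9 together cover {0, 1, 2, 3, 4, 5, 6, 7, 8, 9, 10, 11} — every element.
No 3 of the 9 sets cover everything (all 84 triples fall short), so 4 is minimum.

4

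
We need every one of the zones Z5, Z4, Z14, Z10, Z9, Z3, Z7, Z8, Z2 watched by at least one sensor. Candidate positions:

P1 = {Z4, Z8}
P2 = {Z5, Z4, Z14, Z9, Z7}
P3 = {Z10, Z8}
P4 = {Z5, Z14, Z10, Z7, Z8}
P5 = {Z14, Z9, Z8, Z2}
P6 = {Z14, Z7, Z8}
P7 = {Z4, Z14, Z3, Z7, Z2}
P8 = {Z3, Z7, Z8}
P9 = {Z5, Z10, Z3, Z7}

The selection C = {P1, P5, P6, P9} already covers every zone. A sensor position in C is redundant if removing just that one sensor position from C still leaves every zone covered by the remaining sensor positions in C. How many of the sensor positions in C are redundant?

1

Drop P1: Z4 uncovered — not redundant.
Drop P5: Z9, Z2 uncovered — not redundant.
Drop P6: the rest still cover every zone — redundant.
Drop P9: Z5, Z10, Z3 uncovered — not redundant.
1 redundant: P6.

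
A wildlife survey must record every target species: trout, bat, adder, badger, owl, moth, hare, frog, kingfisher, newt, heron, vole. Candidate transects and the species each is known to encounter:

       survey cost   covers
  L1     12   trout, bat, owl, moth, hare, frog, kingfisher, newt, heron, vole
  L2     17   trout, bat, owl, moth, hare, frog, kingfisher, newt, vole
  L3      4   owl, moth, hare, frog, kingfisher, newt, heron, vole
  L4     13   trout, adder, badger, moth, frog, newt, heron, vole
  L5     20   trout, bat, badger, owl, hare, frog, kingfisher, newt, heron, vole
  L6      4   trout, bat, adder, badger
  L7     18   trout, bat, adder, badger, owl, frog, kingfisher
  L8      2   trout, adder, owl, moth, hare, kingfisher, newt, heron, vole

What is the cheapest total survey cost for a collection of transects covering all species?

L3, L6 cover every species at survey cost 4 + 4 = 8.
Any cover uses at least 2 transects; among all covering selections none totals below 8.
Greedy by coverage-per-survey cost would pick L8, L6, L3 for 10 — worse than the optimum 8.

8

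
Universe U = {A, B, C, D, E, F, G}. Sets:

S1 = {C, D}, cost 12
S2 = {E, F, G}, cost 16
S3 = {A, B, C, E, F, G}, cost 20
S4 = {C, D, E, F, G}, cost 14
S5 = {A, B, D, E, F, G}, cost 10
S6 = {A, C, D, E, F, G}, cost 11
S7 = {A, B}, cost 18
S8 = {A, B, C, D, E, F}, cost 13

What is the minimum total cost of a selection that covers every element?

S5, S6 cover every element at cost 10 + 11 = 21.
Any cover uses at least 2 sets; among all covering selections none totals below 21.

21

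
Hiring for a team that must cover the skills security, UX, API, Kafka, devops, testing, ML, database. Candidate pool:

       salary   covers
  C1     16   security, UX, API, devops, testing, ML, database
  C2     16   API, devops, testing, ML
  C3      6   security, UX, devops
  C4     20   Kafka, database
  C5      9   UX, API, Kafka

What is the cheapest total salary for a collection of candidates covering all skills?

C1, C5 cover every skill at salary 16 + 9 = 25.
Any cover uses at least 2 candidates; among all covering selections none totals below 25.
Greedy by coverage-per-salary would pick C3, C1, C5 for 31 — worse than the optimum 25.

25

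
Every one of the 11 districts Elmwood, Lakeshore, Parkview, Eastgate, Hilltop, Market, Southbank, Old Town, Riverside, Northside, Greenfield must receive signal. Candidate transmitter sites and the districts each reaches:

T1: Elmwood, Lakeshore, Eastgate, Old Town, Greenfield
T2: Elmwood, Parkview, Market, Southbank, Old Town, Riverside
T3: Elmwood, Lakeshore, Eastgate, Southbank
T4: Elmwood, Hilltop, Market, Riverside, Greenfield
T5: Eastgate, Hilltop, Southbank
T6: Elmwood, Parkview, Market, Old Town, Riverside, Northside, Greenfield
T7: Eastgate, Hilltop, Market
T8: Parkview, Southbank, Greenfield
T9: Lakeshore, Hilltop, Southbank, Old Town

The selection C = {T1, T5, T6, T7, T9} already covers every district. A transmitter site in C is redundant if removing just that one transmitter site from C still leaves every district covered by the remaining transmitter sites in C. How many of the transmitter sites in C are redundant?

Drop T1: the rest still cover every district — redundant.
Drop T5: the rest still cover every district — redundant.
Drop T6: Parkview, Riverside, Northside uncovered — not redundant.
Drop T7: the rest still cover every district — redundant.
Drop T9: the rest still cover every district — redundant.
4 redundant: T1, T5, T7, T9.

4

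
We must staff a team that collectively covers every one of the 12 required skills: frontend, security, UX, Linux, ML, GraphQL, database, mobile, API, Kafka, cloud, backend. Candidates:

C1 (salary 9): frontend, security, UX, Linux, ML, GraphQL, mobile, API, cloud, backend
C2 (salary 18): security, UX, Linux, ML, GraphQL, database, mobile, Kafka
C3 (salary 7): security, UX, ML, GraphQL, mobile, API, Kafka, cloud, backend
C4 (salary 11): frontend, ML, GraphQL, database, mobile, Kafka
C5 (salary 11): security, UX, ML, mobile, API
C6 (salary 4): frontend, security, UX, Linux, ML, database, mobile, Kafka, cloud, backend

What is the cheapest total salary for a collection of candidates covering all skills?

11

C3, C6 cover every skill at salary 7 + 4 = 11.
Any cover uses at least 2 candidates; among all covering selections none totals below 11.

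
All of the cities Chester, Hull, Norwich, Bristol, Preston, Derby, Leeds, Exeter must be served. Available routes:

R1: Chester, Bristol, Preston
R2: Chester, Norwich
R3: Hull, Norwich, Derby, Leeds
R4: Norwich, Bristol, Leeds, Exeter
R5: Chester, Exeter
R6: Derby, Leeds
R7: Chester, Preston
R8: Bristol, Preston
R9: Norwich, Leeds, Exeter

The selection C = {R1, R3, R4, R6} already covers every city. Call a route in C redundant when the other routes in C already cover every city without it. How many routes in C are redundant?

Drop R1: Chester, Preston uncovered — not redundant.
Drop R3: Hull uncovered — not redundant.
Drop R4: Exeter uncovered — not redundant.
Drop R6: the rest still cover every city — redundant.
1 redundant: R6.

1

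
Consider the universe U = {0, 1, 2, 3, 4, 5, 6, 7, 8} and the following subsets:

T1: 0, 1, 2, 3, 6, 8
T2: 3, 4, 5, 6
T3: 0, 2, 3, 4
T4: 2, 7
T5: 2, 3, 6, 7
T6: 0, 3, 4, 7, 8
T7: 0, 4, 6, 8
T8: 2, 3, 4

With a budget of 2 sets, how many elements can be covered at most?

Choosing T1, T2 covers {0, 1, 2, 3, 4, 5, 6, 8} — 8 elements.
No choice of 2 sets does better; here 7 is left uncovered.

8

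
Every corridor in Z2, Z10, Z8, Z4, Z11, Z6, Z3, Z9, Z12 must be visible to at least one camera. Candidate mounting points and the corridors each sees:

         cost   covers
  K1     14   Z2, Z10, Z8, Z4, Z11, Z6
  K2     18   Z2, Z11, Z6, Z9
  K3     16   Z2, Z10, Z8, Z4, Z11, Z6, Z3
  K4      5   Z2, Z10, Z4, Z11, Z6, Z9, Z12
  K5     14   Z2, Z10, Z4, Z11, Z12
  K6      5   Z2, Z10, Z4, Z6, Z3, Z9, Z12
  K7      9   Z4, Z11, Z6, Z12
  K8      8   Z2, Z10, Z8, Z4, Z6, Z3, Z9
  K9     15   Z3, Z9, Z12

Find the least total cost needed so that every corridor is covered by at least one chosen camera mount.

K4, K8 cover every corridor at cost 5 + 8 = 13.
Any cover uses at least 2 camera mounts; among all covering selections none totals below 13.

13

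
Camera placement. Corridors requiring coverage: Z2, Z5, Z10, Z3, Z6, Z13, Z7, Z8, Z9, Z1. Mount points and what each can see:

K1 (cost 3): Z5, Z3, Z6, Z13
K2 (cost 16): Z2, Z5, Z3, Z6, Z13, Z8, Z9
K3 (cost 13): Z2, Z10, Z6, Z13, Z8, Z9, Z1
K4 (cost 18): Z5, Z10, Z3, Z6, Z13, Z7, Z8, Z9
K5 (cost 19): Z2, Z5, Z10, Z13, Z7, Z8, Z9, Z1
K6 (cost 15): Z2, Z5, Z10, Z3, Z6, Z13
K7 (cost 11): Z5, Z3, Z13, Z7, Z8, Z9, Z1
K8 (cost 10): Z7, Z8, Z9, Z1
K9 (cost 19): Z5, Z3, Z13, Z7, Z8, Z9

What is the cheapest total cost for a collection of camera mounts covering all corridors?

K1, K5 cover every corridor at cost 3 + 19 = 22.
Any cover uses at least 2 camera mounts; among all covering selections none totals below 22.

22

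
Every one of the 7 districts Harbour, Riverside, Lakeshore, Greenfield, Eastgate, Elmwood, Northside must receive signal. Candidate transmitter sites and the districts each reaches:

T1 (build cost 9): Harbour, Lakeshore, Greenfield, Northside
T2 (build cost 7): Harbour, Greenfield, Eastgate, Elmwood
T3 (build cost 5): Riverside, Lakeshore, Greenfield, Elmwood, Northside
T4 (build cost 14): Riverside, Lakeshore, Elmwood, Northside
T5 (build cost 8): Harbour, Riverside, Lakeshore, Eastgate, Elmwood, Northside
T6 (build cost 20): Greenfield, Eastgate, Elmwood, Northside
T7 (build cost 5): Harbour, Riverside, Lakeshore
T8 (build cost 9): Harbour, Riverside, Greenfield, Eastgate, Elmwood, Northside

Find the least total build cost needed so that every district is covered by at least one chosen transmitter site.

T2, T3 cover every district at build cost 7 + 5 = 12.
Any cover uses at least 2 transmitter sites; among all covering selections none totals below 12.

12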